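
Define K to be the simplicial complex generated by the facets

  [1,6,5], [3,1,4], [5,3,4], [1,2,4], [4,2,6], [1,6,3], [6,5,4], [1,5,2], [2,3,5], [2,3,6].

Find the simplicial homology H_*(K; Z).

H_0 = Z,  H_1 = Z/2,  H_2 = 0.

Fix the vertex order 1 < 2 < 3 < 4 < 5 < 6 and write every simplex with vertices in increasing order. Then dim K = 2 and the simplices of K are:

  0-simplices (6): [1], [2], [3], [4], [5], [6]
  1-simplices (15): [1,2], [1,3], [1,4], [1,5], [1,6], [2,3], [2,4], [2,5], [2,6], [3,4], [3,5], [3,6], [4,5], [4,6], [5,6]
  2-simplices (10): [1,2,4], [1,2,5], [1,3,4], [1,3,6], [1,5,6], [2,3,5], [2,3,6], [2,4,6], [3,4,5], [4,5,6]

giving chain groups C_0 ≅ Z^6, C_1 ≅ Z^15, C_2 ≅ Z^10.

∂_1: C_1 → C_0 sends each edge [p,q] (with p < q) to q − p. For instance
  ∂[2,5] = [5] − [2].
The 6×15 boundary matrix has rank 5 and Smith normal form diag(1,1,1,1,1).

∂_2: C_2 → C_1 maps a triangle to the signed sum of its edges. For instance
  ∂[1,2,4] = [2,4] − [1,4] + [1,2],
  ∂[1,3,6] = [3,6] − [1,6] + [1,3].
The 15×10 boundary matrix has rank 10 and Smith normal form diag(1,1,1,1,1,1,1,1,1,2).

Computing H_k = (kernel of ∂_k) / (image of ∂_{k+1}):

  H_0: rank C_0 − rank ∂_1 = 6 − 5 = 1, and the invariant factors of ∂_1 are all 1, so H_0 ≅ Z.
  H_1: rank ker ∂_1 − rank ∂_2 = (15 − 5) − 10 = 0, and ∂_2 has invariant factor 2 > 1, so H_1 ≅ Z/2.
  H_2: rank ker ∂_2 − rank ∂_3 = (10 − 10) − 0 = 0, and there is no ∂_3, so H_2 ≅ 0.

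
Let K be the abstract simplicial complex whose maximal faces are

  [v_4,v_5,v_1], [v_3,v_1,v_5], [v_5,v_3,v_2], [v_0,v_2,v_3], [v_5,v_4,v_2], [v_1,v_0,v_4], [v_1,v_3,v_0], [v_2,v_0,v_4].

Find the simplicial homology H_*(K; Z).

H_0 = Z,  H_1 = 0,  H_2 = Z.

K has 6 vertices, 12 edges, 8 triangles.
rank ∂_0 = 0, rank ∂_1 = 5 ⇒ b_0 = 6 − 0 − 5 = 1; all invariant factors of ∂_1 are 1 so no torsion. So H_0 = Z.
rank ∂_1 = 5, rank ∂_2 = 7 ⇒ b_1 = 12 − 5 − 7 = 0; all invariant factors of ∂_2 are 1 so no torsion. So H_1 = 0.
rank ∂_2 = 7, rank ∂_3 = 0 ⇒ b_2 = 8 − 7 − 0 = 1. So H_2 = Z.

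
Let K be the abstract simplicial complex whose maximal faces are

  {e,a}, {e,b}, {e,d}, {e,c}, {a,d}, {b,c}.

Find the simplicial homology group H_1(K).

H_1 = Z^2.

Take the total order a < b < c < d < e on the vertex set. Then K (dimension 1) consists of the simplices:

  0-simplices (5): a, b, c, d, e
  1-simplices (6): ad, ae, bc, be, ce, de

Hence C_0 ≅ Z^5, C_1 ≅ Z^6.

The boundary map ∂_1: C_1 → C_0 sends each edge [p,q] (with p < q) to q − p.
The resulting 5×6 matrix has rank 4, and its Smith normal form has invariant factors (1,1,1,1).

Now H_k = ker ∂_k / im ∂_{k+1}, so:

  H_1: rank ker ∂_1 − rank ∂_2 = (6 − 4) − 0 = 2, and there is no ∂_2, so H_1 ≅ Z^2.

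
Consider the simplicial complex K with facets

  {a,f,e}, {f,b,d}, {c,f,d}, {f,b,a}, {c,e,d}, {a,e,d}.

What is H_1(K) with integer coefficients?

Order the vertices as a < b < c < d < e < f. Listing each simplex with vertices in this order, K has dimension 2 with simplices:

  0-simplices (6): a, b, c, d, e, f
  1-simplices (12): ab, ad, ae, af, bd, bf, cd, ce, cf, de, df, ef
  2-simplices (6): abf, ade, aef, bdf, cde, cdf

giving chain groups C_0 ≅ Z^6, C_1 ≅ Z^12, C_2 ≅ Z^6.

Boundary ∂_1: C_1 → C_0 sends each edge [p,q] (with p < q) to q − p. For instance
  ∂df = f − d.
The resulting 6×12 matrix has rank 5, and its Smith normal form has invariant factors (1,1,1,1,1).

The boundary map ∂_2: C_2 → C_1 sends each 2-simplex [p,q,r] to [q,r] − [p,r] + [p,q]. For instance
  ∂ade = de − ae + ad,
  ∂cdf = df − cf + cd.
As a 12×6 matrix over Z this has rank 6, with invariant factors (1,1,1,1,1,1).

Reading off H_k = ker ∂_k / im ∂_{k+1}:

  H_1: rank ker ∂_1 − rank ∂_2 = (12 − 5) − 6 = 1, and the invariant factors of ∂_2 are all 1, so H_1 = Z.

(K is a triangulation of the cylinder S^1 x I.)

H_1 ≅ Z.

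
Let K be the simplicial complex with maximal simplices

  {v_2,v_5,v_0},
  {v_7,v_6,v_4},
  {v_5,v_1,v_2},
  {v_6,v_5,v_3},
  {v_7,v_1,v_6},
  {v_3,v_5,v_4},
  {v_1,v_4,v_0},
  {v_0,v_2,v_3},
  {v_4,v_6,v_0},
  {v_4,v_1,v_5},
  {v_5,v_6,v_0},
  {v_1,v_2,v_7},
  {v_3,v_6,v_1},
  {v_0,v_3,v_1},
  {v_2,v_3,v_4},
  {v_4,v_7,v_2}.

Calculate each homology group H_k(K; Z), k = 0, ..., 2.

Order the vertices as v_0 < v_1 < v_2 < v_3 < v_4 < v_5 < v_6 < v_7. Listing each simplex with vertices in this order, K has dimension 2 with simplices:

  0-simplices (8): [v_0], [v_1], [v_2], [v_3], [v_4], [v_5], [v_6], [v_7]
  1-simplices (24): (24 of them)
  2-simplices (16): (16 of them)

so the chain groups are C_0 ≅ Z^8, C_1 ≅ Z^24, C_2 ≅ Z^16.

Boundary ∂_1: C_1 → C_0 maps an edge to its endpoints' difference, ∂[p,q] = q − p. For instance
  ∂[v_0,v_5] = [v_5] − [v_0].
This gives a 8×24 integer matrix of rank 7; reducing to Smith normal form yields diagonal entries (1,1,1,1,1,1,1).

∂_2: C_2 → C_1 acts by ∂[p,q,r] = [q,r] − [p,r] + [p,q]. For instance
  ∂[v_1,v_4,v_5] = [v_4,v_5] − [v_1,v_5] + [v_1,v_4],
  ∂[v_2,v_3,v_4] = [v_3,v_4] − [v_2,v_4] + [v_2,v_3].
This gives a 24×16 integer matrix of rank 15; reducing to Smith normal form yields diagonal entries (1,1,1,1,1,1,1,1,1,1,1,1,1,1,1).

From H_k ≅ ker(∂_k) / im(∂_{k+1}) we obtain:

  H_0: rank C_0 − rank ∂_1 = 8 − 7 = 1, and the invariant factors of ∂_1 are all 1, so H_0 = Z.
  H_1: rank ker ∂_1 − rank ∂_2 = (24 − 7) − 15 = 2, and the invariant factors of ∂_2 are all 1, so H_1 = Z^2.
  H_2: rank ker ∂_2 − rank ∂_3 = (16 − 15) − 0 = 1, and there is no ∂_3, so H_2 = Z.

H_0 ≅ Z,  H_1 ≅ Z^2,  H_2 ≅ Z.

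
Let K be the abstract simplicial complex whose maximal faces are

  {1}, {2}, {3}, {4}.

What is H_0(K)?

Fix the vertex order 1 < 2 < 3 < 4 and write every simplex with vertices in increasing order. Then dim K = 0 and the simplices of K are:

  0-simplices (4): [1], [2], [3], [4]

giving chain groups C_0 ≅ Z^4.

Reading off H_k = ker ∂_k / im ∂_{k+1}:

  H_0: rank C_0 − rank ∂_1 = 4 − 0 = 4, and there is no ∂_1, so H_0 = Z^4.

(K is a triangulation of a set of 4 points.)

H_0 ≅ Z^4.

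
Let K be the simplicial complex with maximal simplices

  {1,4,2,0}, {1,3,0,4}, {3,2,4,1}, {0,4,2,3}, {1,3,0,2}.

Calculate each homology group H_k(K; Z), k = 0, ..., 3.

Take the total order 0 < 1 < 2 < 3 < 4 on the vertex set. Then K (dimension 3) consists of the simplices:

  0-simplices (5): [0], [1], [2], [3], [4]
  1-simplices (10): [0,1], [0,2], [0,3], [0,4], [1,2], [1,3], [1,4], [2,3], [2,4], [3,4]
  2-simplices (10): [0,1,2], [0,1,3], [0,1,4], [0,2,3], [0,2,4], [0,3,4], [1,2,3], [1,2,4], [1,3,4], [2,3,4]
  3-simplices (5): [0,1,2,3], [0,1,2,4], [0,1,3,4], [0,2,3,4], [1,2,3,4]

so the chain groups are C_0 ≅ Z^5, C_1 ≅ Z^10, C_2 ≅ Z^10, C_3 ≅ Z^5.

∂_1: C_1 → C_0 sends each edge [p,q] (with p < q) to q − p.
This gives a 5×10 integer matrix of rank 4; reducing to Smith normal form yields diagonal entries (1,1,1,1).

The boundary map ∂_2: C_2 → C_1 sends each 2-simplex [p,q,r] to [q,r] − [p,r] + [p,q]. For instance
  ∂[2,3,4] = [3,4] − [2,4] + [2,3],
  ∂[1,2,4] = [2,4] − [1,4] + [1,2].
This gives a 10×10 integer matrix of rank 6; reducing to Smith normal form yields diagonal entries (1,1,1,1,1,1).

∂_3: C_3 → C_2 sends each 3-simplex σ to the alternating sum Σ_i (−1)^i (σ with its i-th vertex removed). For instance
  ∂[0,1,2,3] = [1,2,3] − [0,2,3] + [0,1,3] − [0,1,2],
  ∂[0,1,2,4] = [1,2,4] − [0,2,4] + [0,1,4] − [0,1,2].
The resulting 10×5 matrix has rank 4, and its Smith normal form has invariant factors (1,1,1,1).

Computing H_k = (kernel of ∂_k) / (image of ∂_{k+1}):

  H_0: rank C_0 − rank ∂_1 = 5 − 4 = 1, and the invariant factors of ∂_1 are all 1, so H_0 ≅ Z.
  H_1: rank ker ∂_1 − rank ∂_2 = (10 − 4) − 6 = 0, and the invariant factors of ∂_2 are all 1, so H_1 ≅ 0.
  H_2: rank ker ∂_2 − rank ∂_3 = (10 − 6) − 4 = 0, and the invariant factors of ∂_3 are all 1, so H_2 ≅ 0.
  H_3: rank ker ∂_3 − rank ∂_4 = (5 − 4) − 0 = 1, and there is no ∂_4, so H_3 ≅ Z.

As a check, the Euler characteristic is 5 − 10 + 10 − 5 = 0, which agrees with 1 − 0 + 0 − 1 = 0.

H_0 ≅ Z,  H_1 = 0,  H_2 = 0,  H_3 ≅ Z.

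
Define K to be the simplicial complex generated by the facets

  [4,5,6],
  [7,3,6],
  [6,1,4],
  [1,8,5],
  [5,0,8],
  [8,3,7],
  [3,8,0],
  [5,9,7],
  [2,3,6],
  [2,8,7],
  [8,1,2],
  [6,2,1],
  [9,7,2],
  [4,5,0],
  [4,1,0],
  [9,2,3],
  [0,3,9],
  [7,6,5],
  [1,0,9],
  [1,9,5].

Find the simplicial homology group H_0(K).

Fix the vertex order 0 < 1 < 2 < 3 < 4 < 5 < 6 < 7 < 8 < 9 and write every simplex with vertices in increasing order. Then dim K = 2 and the simplices of K are:

  0-simplices (10): [0], [1], [2], [3], [4], [5], [6], [7], [8], [9]
  1-simplices (30): (30 of them)
  2-simplices (20): (20 of them)

giving chain groups C_0 ≅ Z^10, C_1 ≅ Z^30, C_2 ≅ Z^20.

∂_1: C_1 → C_0 maps an edge to its endpoints' difference, ∂[p,q] = q − p. For instance
  ∂[1,8] = [8] − [1].
This gives a 10×30 integer matrix of rank 9; reducing to Smith normal form yields diagonal entries (1,1,1,1,1,1,1,1,1).

The boundary map ∂_2: C_2 → C_1 sends each 2-simplex [p,q,r] to [q,r] − [p,r] + [p,q]. For instance
  ∂[3,6,7] = [6,7] − [3,7] + [3,6],
  ∂[0,3,8] = [3,8] − [0,8] + [0,3].
As a 30×20 matrix over Z this has rank 20, with invariant factors (1,1,1,1,1,1,1,1,1,1,1,1,1,1,1,1,1,1,1,2).

Computing H_k = (kernel of ∂_k) / (image of ∂_{k+1}):

  H_0: rank C_0 − rank ∂_1 = 10 − 9 = 1, and the invariant factors of ∂_1 are all 1, so H_0 = Z.

H_0 ≅ Z.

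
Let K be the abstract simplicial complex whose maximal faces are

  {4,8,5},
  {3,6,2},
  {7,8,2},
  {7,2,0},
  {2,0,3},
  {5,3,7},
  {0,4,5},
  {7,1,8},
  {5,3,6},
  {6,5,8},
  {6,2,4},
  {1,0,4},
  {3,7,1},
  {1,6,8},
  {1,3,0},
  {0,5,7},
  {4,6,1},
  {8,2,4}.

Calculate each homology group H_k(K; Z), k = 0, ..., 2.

Take the total order 0 < 1 < 2 < 3 < 4 < 5 < 6 < 7 < 8 on the vertex set. Then K (dimension 2) consists of the simplices:

  0-simplices (9): [0], [1], [2], [3], [4], [5], [6], [7], [8]
  1-simplices (27): (27 of them)
  2-simplices (18): [0,1,3], [0,1,4], [0,2,3], [0,2,7], [0,4,5], [0,5,7], [1,3,7], [1,4,6], [1,6,8], [1,7,8], [2,3,6], [2,4,6], [2,4,8], [2,7,8], [3,5,6], [3,5,7], [4,5,8], [5,6,8]

giving chain groups C_0 ≅ Z^9, C_1 ≅ Z^27, C_2 ≅ Z^18.

∂_1: C_1 → C_0 maps an edge to its endpoints' difference, ∂[p,q] = q − p.
The resulting 9×27 matrix has rank 8, and its Smith normal form has invariant factors (1,1,1,1,1,1,1,1).

The boundary map ∂_2: C_2 → C_1 sends each 2-simplex [p,q,r] to [q,r] − [p,r] + [p,q]. For instance
  ∂[0,1,4] = [1,4] − [0,4] + [0,1],
  ∂[0,1,3] = [1,3] − [0,3] + [0,1].
As a 27×18 matrix over Z this has rank 18, with invariant factors (1,1,1,1,1,1,1,1,1,1,1,1,1,1,1,1,1,2).

From H_k ≅ ker(∂_k) / im(∂_{k+1}) we obtain:

  H_0: rank C_0 − rank ∂_1 = 9 − 8 = 1, and the invariant factors of ∂_1 are all 1, so H_0 ≅ Z.
  H_1: rank ker ∂_1 − rank ∂_2 = (27 − 8) − 18 = 1, and ∂_2 has invariant factor 2 > 1, so H_1 ≅ Z ⊕ Z/2.
  H_2: rank ker ∂_2 − rank ∂_3 = (18 − 18) − 0 = 0, and there is no ∂_3, so H_2 ≅ 0.

(K is a triangulation of the Klein bottle.)

H_0 = Z,  H_1 = Z ⊕ Z/2,  H_2 = 0.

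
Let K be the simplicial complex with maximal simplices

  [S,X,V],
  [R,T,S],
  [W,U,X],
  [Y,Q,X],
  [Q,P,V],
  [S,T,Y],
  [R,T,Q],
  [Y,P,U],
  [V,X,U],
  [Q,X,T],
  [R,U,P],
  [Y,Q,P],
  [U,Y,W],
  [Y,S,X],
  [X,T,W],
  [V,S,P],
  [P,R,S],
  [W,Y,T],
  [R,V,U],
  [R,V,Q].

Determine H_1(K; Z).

Fix the vertex order P < Q < R < S < T < U < V < W < X < Y and write every simplex with vertices in increasing order. Then dim K = 2 and the simplices of K are:

  0-simplices (10): P, Q, R, S, T, U, V, W, X, Y
  1-simplices (30): PQ, PR, PS, PU, PV, PY, QR, QT, QV, QX, QY, RS, RT, RU, RV, ST, SV, SX, SY, TW, TX, TY, UV, UW, UX, UY, VX, WX, WY, XY
  2-simplices (20): PQV, PQY, PRS, PRU, PSV, PUY, QRT, QRV, QTX, QXY, RST, RUV, STY, SVX, SXY, TWX, TWY, UVX, UWX, UWY

Hence C_0 ≅ Z^10, C_1 ≅ Z^30, C_2 ≅ Z^20.

The boundary map ∂_1: C_1 → C_0 is given by ∂[p,q] = [q] − [p].
The 10×30 boundary matrix has rank 9 and Smith normal form diag(1,1,1,1,1,1,1,1,1).

Boundary ∂_2: C_2 → C_1 acts by ∂[p,q,r] = [q,r] − [p,r] + [p,q]. For instance
  ∂QRT = RT − QT + QR,
  ∂STY = TY − SY + ST.
As a 30×20 matrix over Z this has rank 20, with invariant factors (1,1,1,1,1,1,1,1,1,1,1,1,1,1,1,1,1,1,1,2).

Reading off H_k = ker ∂_k / im ∂_{k+1}:

  H_1: rank ker ∂_1 − rank ∂_2 = (30 − 9) − 20 = 1, and ∂_2 has invariant factor 2 > 1, so H_1 = Z ⊕ Z/2Z.

H_1 = Z ⊕ Z/2Z.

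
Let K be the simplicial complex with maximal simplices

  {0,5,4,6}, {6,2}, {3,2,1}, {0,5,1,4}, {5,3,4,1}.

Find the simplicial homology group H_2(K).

H_2 ≅ 0.

Take the total order 0 < 1 < 2 < 3 < 4 < 5 < 6 on the vertex set. Then K (dimension 3) consists of the simplices:

  0-simplices (7): [0], [1], [2], [3], [4], [5], [6]
  1-simplices (15): [0,1], [0,4], [0,5], [0,6], [1,2], [1,3], [1,4], [1,5], [2,3], [2,6], [3,4], [3,5], [4,5], [4,6], [5,6]
  2-simplices (11): [0,1,4], [0,1,5], [0,4,5], [0,4,6], [0,5,6], [1,2,3], [1,3,4], [1,3,5], [1,4,5], [3,4,5], [4,5,6]
  3-simplices (3): [0,1,4,5], [0,4,5,6], [1,3,4,5]

giving chain groups C_0 ≅ Z^7, C_1 ≅ Z^15, C_2 ≅ Z^11, C_3 ≅ Z^3.

Boundary ∂_1: C_1 → C_0 sends each edge [p,q] (with p < q) to q − p.
The resulting 7×15 matrix has rank 6, and its Smith normal form has invariant factors (1,1,1,1,1,1).

The boundary map ∂_2: C_2 → C_1 sends each 2-simplex [p,q,r] to [q,r] − [p,r] + [p,q]. For instance
  ∂[0,4,6] = [4,6] − [0,6] + [0,4],
  ∂[0,5,6] = [5,6] − [0,6] + [0,5].
As a 15×11 matrix over Z this has rank 8, with invariant factors (1,1,1,1,1,1,1,1).

The boundary map ∂_3: C_3 → C_2 sends each 3-simplex σ to the alternating sum Σ_i (−1)^i (σ with its i-th vertex removed). For instance
  ∂[1,3,4,5] = [3,4,5] − [1,4,5] + [1,3,5] − [1,3,4],
  ∂[0,4,5,6] = [4,5,6] − [0,5,6] + [0,4,6] − [0,4,5].
The resulting 11×3 matrix has rank 3, and its Smith normal form has invariant factors (1,1,1).

Reading off H_k = ker ∂_k / im ∂_{k+1}:

  H_2: rank ker ∂_2 − rank ∂_3 = (11 − 8) − 3 = 0, and the invariant factors of ∂_3 are all 1, so H_2 ≅ 0.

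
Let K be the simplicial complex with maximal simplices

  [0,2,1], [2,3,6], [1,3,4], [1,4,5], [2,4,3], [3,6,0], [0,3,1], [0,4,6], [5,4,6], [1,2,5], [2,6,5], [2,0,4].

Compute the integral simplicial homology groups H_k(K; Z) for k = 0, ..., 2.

H_0 ≅ Z,  H_1 ≅ Z/2,  H_2 = 0.

Take the total order 0 < 1 < 2 < 3 < 4 < 5 < 6 on the vertex set. Then K (dimension 2) consists of the simplices:

  0-simplices (7): [0], [1], [2], [3], [4], [5], [6]
  1-simplices (18): [0,1], [0,2], [0,3], [0,4], [0,6], [1,2], [1,3], [1,4], [1,5], [2,3], [2,4], [2,5], [2,6], [3,4], [3,6], [4,5], [4,6], [5,6]
  2-simplices (12): [0,1,2], [0,1,3], [0,2,4], [0,3,6], [0,4,6], [1,2,5], [1,3,4], [1,4,5], [2,3,4], [2,3,6], [2,5,6], [4,5,6]

so the chain groups are C_0 ≅ Z^7, C_1 ≅ Z^18, C_2 ≅ Z^12.

∂_1: C_1 → C_0 sends each edge [p,q] (with p < q) to q − p.
The 7×18 boundary matrix has rank 6 and Smith normal form diag(1,1,1,1,1,1).

∂_2: C_2 → C_1 maps a triangle to the signed sum of its edges. For instance
  ∂[2,5,6] = [5,6] − [2,6] + [2,5],
  ∂[2,3,6] = [3,6] − [2,6] + [2,3].
The 18×12 boundary matrix has rank 12 and Smith normal form diag(1,1,1,1,1,1,1,1,1,1,1,2).

Computing H_k = (kernel of ∂_k) / (image of ∂_{k+1}):

  H_0: rank C_0 − rank ∂_1 = 7 − 6 = 1, and the invariant factors of ∂_1 are all 1, so H_0 = Z.
  H_1: rank ker ∂_1 − rank ∂_2 = (18 − 6) − 12 = 0, and ∂_2 has invariant factor 2 > 1, so H_1 = Z/2.
  H_2: rank ker ∂_2 − rank ∂_3 = (12 − 12) − 0 = 0, and there is no ∂_3, so H_2 = 0.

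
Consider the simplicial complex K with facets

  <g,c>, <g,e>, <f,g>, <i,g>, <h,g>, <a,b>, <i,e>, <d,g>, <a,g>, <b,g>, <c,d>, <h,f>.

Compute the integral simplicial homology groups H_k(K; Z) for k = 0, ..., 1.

Fix the vertex order a < b < c < d < e < f < g < h < i and write every simplex with vertices in increasing order. Then dim K = 1 and the simplices of K are:

  0-simplices (9): a, b, c, d, e, f, g, h, i
  1-simplices (12): ab, ag, bg, cd, cg, dg, eg, ei, fg, fh, gh, gi

giving chain groups C_0 ≅ Z^9, C_1 ≅ Z^12.

Boundary ∂_1: C_1 → C_0 is given by ∂[p,q] = [q] − [p].
This gives a 9×12 integer matrix of rank 8; reducing to Smith normal form yields diagonal entries (1,1,1,1,1,1,1,1).

Reading off H_k = ker ∂_k / im ∂_{k+1}:

  H_0: rank C_0 − rank ∂_1 = 9 − 8 = 1, and the invariant factors of ∂_1 are all 1, so H_0 ≅ Z.
  H_1: rank ker ∂_1 − rank ∂_2 = (12 − 8) − 0 = 4, and there is no ∂_2, so H_1 ≅ Z^4.

H_0 ≅ Z,  H_1 ≅ Z^4.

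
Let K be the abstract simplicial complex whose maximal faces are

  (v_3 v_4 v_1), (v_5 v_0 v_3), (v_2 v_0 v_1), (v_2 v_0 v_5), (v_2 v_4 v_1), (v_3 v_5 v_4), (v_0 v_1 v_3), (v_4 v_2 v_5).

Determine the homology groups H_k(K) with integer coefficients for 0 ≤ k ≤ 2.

H_0 = Z,  H_1 = 0,  H_2 = Z.

We work with the vertex ordering v_0 < v_1 < v_2 < v_3 < v_4 < v_5. The simplices of K, each written with vertices in increasing order, are:

  0-simplices (6): [v_0], [v_1], [v_2], [v_3], [v_4], [v_5]
  1-simplices (12): [v_0,v_1], [v_0,v_2], [v_0,v_3], [v_0,v_5], [v_1,v_2], [v_1,v_3], [v_1,v_4], [v_2,v_4], [v_2,v_5], [v_3,v_4], [v_3,v_5], [v_4,v_5]
  2-simplices (8): [v_0,v_1,v_2], [v_0,v_1,v_3], [v_0,v_2,v_5], [v_0,v_3,v_5], [v_1,v_2,v_4], [v_1,v_3,v_4], [v_2,v_4,v_5], [v_3,v_4,v_5]

so the chain groups are C_0 ≅ Z^6, C_1 ≅ Z^12, C_2 ≅ Z^8.

Boundary ∂_1: C_1 → C_0 maps an edge to its endpoints' difference, ∂[p,q] = q − p. For instance
  ∂[v_2,v_4] = [v_4] − [v_2].
The resulting 6×12 matrix has rank 5, and its Smith normal form has invariant factors (1,1,1,1,1).

∂_2: C_2 → C_1 maps a triangle to the signed sum of its edges. For instance
  ∂[v_2,v_4,v_5] = [v_4,v_5] − [v_2,v_5] + [v_2,v_4],
  ∂[v_0,v_3,v_5] = [v_3,v_5] − [v_0,v_5] + [v_0,v_3].
This gives a 12×8 integer matrix of rank 7; reducing to Smith normal form yields diagonal entries (1,1,1,1,1,1,1).

Now H_k = ker ∂_k / im ∂_{k+1}, so:

  H_0: rank C_0 − rank ∂_1 = 6 − 5 = 1, and the invariant factors of ∂_1 are all 1, so H_0 ≅ Z.
  H_1: rank ker ∂_1 − rank ∂_2 = (12 − 5) − 7 = 0, and the invariant factors of ∂_2 are all 1, so H_1 ≅ 0.
  H_2: rank ker ∂_2 − rank ∂_3 = (8 − 7) − 0 = 1, and there is no ∂_3, so H_2 ≅ Z.

(K is a triangulation of the 2-sphere S^2.)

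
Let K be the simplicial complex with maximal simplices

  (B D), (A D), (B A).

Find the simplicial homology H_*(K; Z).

H_0 ≅ Z,  H_1 ≅ Z.

We work with the vertex ordering A < B < D. The simplices of K, each written with vertices in increasing order, are:

  0-simplices (3): A, B, D
  1-simplices (3): AB, AD, BD

so the chain groups are C_0 ≅ Z^3, C_1 ≅ Z^3.

The boundary map ∂_1: C_1 → C_0 maps an edge to its endpoints' difference, ∂[p,q] = q − p.
The resulting 3×3 matrix has rank 2, and its Smith normal form has invariant factors (1,1).

From H_k ≅ ker(∂_k) / im(∂_{k+1}) we obtain:

  H_0: rank C_0 − rank ∂_1 = 3 − 2 = 1, and the invariant factors of ∂_1 are all 1, so H_0 ≅ Z.
  H_1: rank ker ∂_1 − rank ∂_2 = (3 − 2) − 0 = 1, and there is no ∂_2, so H_1 ≅ Z.

As a check, the Euler characteristic is 3 − 3 = 0, which agrees with 1 − 1 = 0.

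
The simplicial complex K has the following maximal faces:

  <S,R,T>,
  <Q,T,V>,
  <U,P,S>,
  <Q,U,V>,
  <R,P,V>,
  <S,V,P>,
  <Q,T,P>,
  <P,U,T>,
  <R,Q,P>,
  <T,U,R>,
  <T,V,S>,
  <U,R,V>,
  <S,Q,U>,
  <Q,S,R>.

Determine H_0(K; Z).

Order the vertices as P < Q < R < S < T < U < V. Listing each simplex with vertices in this order, K has dimension 2 with simplices:

  0-simplices (7): P, Q, R, S, T, U, V
  1-simplices (21): PQ, PR, PS, PT, PU, PV, QR, QS, QT, QU, QV, RS, RT, RU, RV, ST, SU, SV, TU, TV, UV
  2-simplices (14): PQR, PQT, PRV, PSU, PSV, PTU, QRS, QSU, QTV, QUV, RST, RTU, RUV, STV

giving chain groups C_0 ≅ Z^7, C_1 ≅ Z^21, C_2 ≅ Z^14.

Boundary ∂_1: C_1 → C_0 is given by ∂[p,q] = [q] − [p]. For instance
  ∂PR = R − P.
The resulting 7×21 matrix has rank 6, and its Smith normal form has invariant factors (1,1,1,1,1,1).

The boundary map ∂_2: C_2 → C_1 maps a triangle to the signed sum of its edges. For instance
  ∂RST = ST − RT + RS,
  ∂STV = TV − SV + ST.
The 21×14 boundary matrix has rank 13 and Smith normal form diag(1,1,1,1,1,1,1,1,1,1,1,1,1).

Reading off H_k = ker ∂_k / im ∂_{k+1}:

  H_0: rank C_0 − rank ∂_1 = 7 − 6 = 1, and the invariant factors of ∂_1 are all 1, so H_0 ≅ Z.

H_0 = Z.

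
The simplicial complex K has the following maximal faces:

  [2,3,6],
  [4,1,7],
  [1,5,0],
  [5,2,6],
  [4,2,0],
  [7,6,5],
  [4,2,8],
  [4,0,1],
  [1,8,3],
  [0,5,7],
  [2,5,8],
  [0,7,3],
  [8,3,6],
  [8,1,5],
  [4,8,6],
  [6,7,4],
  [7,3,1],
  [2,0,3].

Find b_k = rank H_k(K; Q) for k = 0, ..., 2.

We work with the vertex ordering 0 < 1 < 2 < 3 < 4 < 5 < 6 < 7 < 8. The simplices of K, each written with vertices in increasing order, are:

  0-simplices (9): [0], [1], [2], [3], [4], [5], [6], [7], [8]
  1-simplices (27): (27 of them)
  2-simplices (18): [0,1,4], [0,1,5], [0,2,3], [0,2,4], [0,3,7], [0,5,7], [1,3,7], [1,3,8], [1,4,7], [1,5,8], [2,3,6], [2,4,8], [2,5,6], [2,5,8], [3,6,8], [4,6,7], [4,6,8], [5,6,7]

so the chain groups are C_0 ≅ Z^9, C_1 ≅ Z^27, C_2 ≅ Z^18.

The boundary map ∂_1: C_1 → C_0 sends each edge [p,q] (with p < q) to q − p. For instance
  ∂[0,3] = [3] − [0].
The 9×27 boundary matrix has rank 8 and Smith normal form diag(1,1,1,1,1,1,1,1).

Boundary ∂_2: C_2 → C_1 acts by ∂[p,q,r] = [q,r] − [p,r] + [p,q]. For instance
  ∂[2,4,8] = [4,8] − [2,8] + [2,4],
  ∂[4,6,8] = [6,8] − [4,8] + [4,6].
This gives a 27×18 integer matrix of rank 18; reducing to Smith normal form yields diagonal entries (1,1,1,1,1,1,1,1,1,1,1,1,1,1,1,1,1,2).

From H_k ≅ ker(∂_k) / im(∂_{k+1}) we obtain:

  H_0: rank C_0 − rank ∂_1 = 9 − 8 = 1, and the invariant factors of ∂_1 are all 1, so H_0 ≅ Z.
  H_1: rank ker ∂_1 − rank ∂_2 = (27 − 8) − 18 = 1, and ∂_2 has invariant factor 2 > 1, so H_1 ≅ Z ⊕ Z/2Z.
  H_2: rank ker ∂_2 − rank ∂_3 = (18 − 18) − 0 = 0, and there is no ∂_3, so H_2 ≅ 0.

(K is a triangulation of the Klein bottle.)

Hence the Betti numbers are b_0 = 1, b_1 = 1, b_2 = 0.

b_0 = 1, b_1 = 1, b_2 = 0.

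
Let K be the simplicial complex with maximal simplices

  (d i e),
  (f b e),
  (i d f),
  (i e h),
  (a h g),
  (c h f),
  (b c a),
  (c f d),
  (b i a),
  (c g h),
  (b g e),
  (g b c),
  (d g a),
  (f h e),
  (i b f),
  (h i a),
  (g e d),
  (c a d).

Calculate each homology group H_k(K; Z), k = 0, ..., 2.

H_0 ≅ Z,  H_1 ≅ Z ⊕ Z/2,  H_2 = 0.

Fix the vertex order a < b < c < d < e < f < g < h < i and write every simplex with vertices in increasing order. Then dim K = 2 and the simplices of K are:

  0-simplices (9): a, b, c, d, e, f, g, h, i
  1-simplices (27): ab, ac, ad, ag, ah, ai, bc, be, bf, bg, bi, cd, cf, cg, ch, de, df, dg, di, ef, eg, eh, ei, fh, fi, gh, hi
  2-simplices (18): abc, abi, acd, adg, agh, ahi, bcg, bef, beg, bfi, cdf, cfh, cgh, deg, dei, dfi, efh, ehi

giving chain groups C_0 ≅ Z^9, C_1 ≅ Z^27, C_2 ≅ Z^18.

The boundary map ∂_1: C_1 → C_0 is given by ∂[p,q] = [q] − [p]. For instance
  ∂eh = h − e.
As a 9×27 matrix over Z this has rank 8, with invariant factors (1,1,1,1,1,1,1,1).

Boundary ∂_2: C_2 → C_1 acts by ∂[p,q,r] = [q,r] − [p,r] + [p,q]. For instance
  ∂acd = cd − ad + ac,
  ∂abi = bi − ai + ab.
The resulting 27×18 matrix has rank 18, and its Smith normal form has invariant factors (1,1,1,1,1,1,1,1,1,1,1,1,1,1,1,1,1,2).

Reading off H_k = ker ∂_k / im ∂_{k+1}:

  H_0: rank C_0 − rank ∂_1 = 9 − 8 = 1, and the invariant factors of ∂_1 are all 1, so H_0 = Z.
  H_1: rank ker ∂_1 − rank ∂_2 = (27 − 8) − 18 = 1, and ∂_2 has invariant factor 2 > 1, so H_1 = Z ⊕ Z/2.
  H_2: rank ker ∂_2 − rank ∂_3 = (18 − 18) − 0 = 0, and there is no ∂_3, so H_2 = 0.

(K is a triangulation of the Klein bottle.)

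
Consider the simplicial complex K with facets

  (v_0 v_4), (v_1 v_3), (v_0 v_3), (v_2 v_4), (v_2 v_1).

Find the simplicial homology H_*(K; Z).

H_0 = Z,  H_1 = Z.

Take the total order v_0 < v_1 < v_2 < v_3 < v_4 on the vertex set. Then K (dimension 1) consists of the simplices:

  0-simplices (5): [v_0], [v_1], [v_2], [v_3], [v_4]
  1-simplices (5): [v_0,v_3], [v_0,v_4], [v_1,v_2], [v_1,v_3], [v_2,v_4]

so the chain groups are C_0 ≅ Z^5, C_1 ≅ Z^5.

The boundary map ∂_1: C_1 → C_0 maps an edge to its endpoints' difference, ∂[p,q] = q − p. For instance
  ∂[v_1,v_3] = [v_3] − [v_1].
As a 5×5 matrix over Z this has rank 4, with invariant factors (1,1,1,1).

From H_k ≅ ker(∂_k) / im(∂_{k+1}) we obtain:

  H_0: rank C_0 − rank ∂_1 = 5 − 4 = 1, and the invariant factors of ∂_1 are all 1, so H_0 = Z.
  H_1: rank ker ∂_1 − rank ∂_2 = (5 − 4) − 0 = 1, and there is no ∂_2, so H_1 = Z.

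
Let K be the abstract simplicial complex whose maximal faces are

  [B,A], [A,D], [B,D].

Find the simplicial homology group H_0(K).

Fix the vertex order A < B < D and write every simplex with vertices in increasing order. Then dim K = 1 and the simplices of K are:

  0-simplices (3): A, B, D
  1-simplices (3): AB, AD, BD

so the chain groups are C_0 ≅ Z^3, C_1 ≅ Z^3.

∂_1: C_1 → C_0 is given by ∂[p,q] = [q] − [p]. For instance
  ∂AD = D − A.
The 3×3 boundary matrix has rank 2 and Smith normal form diag(1,1).

Computing H_k = (kernel of ∂_k) / (image of ∂_{k+1}):

  H_0: rank C_0 − rank ∂_1 = 3 − 2 = 1, and the invariant factors of ∂_1 are all 1, so H_0 = Z.

H_0 = Z.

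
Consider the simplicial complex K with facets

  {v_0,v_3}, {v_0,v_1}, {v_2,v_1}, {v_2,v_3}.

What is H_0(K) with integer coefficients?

K has 4 vertices, 4 edges.
rank ∂_0 = 0, rank ∂_1 = 3 ⇒ b_0 = 4 − 0 − 3 = 1; all invariant factors of ∂_1 are 1 so no torsion. So H_0 = Z.

H_0 = Z.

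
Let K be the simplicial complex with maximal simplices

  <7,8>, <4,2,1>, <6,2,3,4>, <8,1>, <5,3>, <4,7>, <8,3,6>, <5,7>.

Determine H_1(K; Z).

Take the total order 1 < 2 < 3 < 4 < 5 < 6 < 7 < 8 on the vertex set. Then K (dimension 3) consists of the simplices:

  0-simplices (8): [1], [2], [3], [4], [5], [6], [7], [8]
  1-simplices (15): [1,2], [1,4], [1,8], [2,3], [2,4], [2,6], [3,4], [3,5], [3,6], [3,8], [4,6], [4,7], [5,7], [6,8], [7,8]
  2-simplices (6): [1,2,4], [2,3,4], [2,3,6], [2,4,6], [3,4,6], [3,6,8]
  3-simplices (1): [2,3,4,6]

Hence C_0 ≅ Z^8, C_1 ≅ Z^15, C_2 ≅ Z^6, C_3 ≅ Z^1.

∂_1: C_1 → C_0 is given by ∂[p,q] = [q] − [p]. For instance
  ∂[7,8] = [8] − [7].
As a 8×15 matrix over Z this has rank 7, with invariant factors (1,1,1,1,1,1,1).

Boundary ∂_2: C_2 → C_1 maps a triangle to the signed sum of its edges. For instance
  ∂[3,4,6] = [4,6] − [3,6] + [3,4],
  ∂[3,6,8] = [6,8] − [3,8] + [3,6].
The 15×6 boundary matrix has rank 5 and Smith normal form diag(1,1,1,1,1).

∂_3: C_3 → C_2 sends each 3-simplex σ to the alternating sum Σ_i (−1)^i (σ with its i-th vertex removed). For instance
  ∂[2,3,4,6] = [3,4,6] − [2,4,6] + [2,3,6] − [2,3,4].
This gives a 6×1 integer matrix of rank 1; reducing to Smith normal form yields diagonal entries (1).

Computing H_k = (kernel of ∂_k) / (image of ∂_{k+1}):

  H_1: rank ker ∂_1 − rank ∂_2 = (15 − 7) − 5 = 3, and the invariant factors of ∂_2 are all 1, so H_1 = Z^3.

H_1 = Z^3.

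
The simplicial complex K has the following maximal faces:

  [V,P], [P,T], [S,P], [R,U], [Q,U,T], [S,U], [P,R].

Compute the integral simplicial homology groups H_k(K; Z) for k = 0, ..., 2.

Take the total order P < Q < R < S < T < U < V on the vertex set. Then K (dimension 2) consists of the simplices:

  0-simplices (7): P, Q, R, S, T, U, V
  1-simplices (9): PR, PS, PT, PV, QT, QU, RU, SU, TU
  2-simplices (1): QTU

so the chain groups are C_0 ≅ Z^7, C_1 ≅ Z^9, C_2 ≅ Z^1.

The boundary map ∂_1: C_1 → C_0 is given by ∂[p,q] = [q] − [p]. For instance
  ∂TU = U − T.
The 7×9 boundary matrix has rank 6 and Smith normal form diag(1,1,1,1,1,1).

Boundary ∂_2: C_2 → C_1 sends each 2-simplex [p,q,r] to [q,r] − [p,r] + [p,q]. For instance
  ∂QTU = TU − QU + QT.
The resulting 9×1 matrix has rank 1, and its Smith normal form has invariant factors (1).

Reading off H_k = ker ∂_k / im ∂_{k+1}:

  H_0: rank C_0 − rank ∂_1 = 7 − 6 = 1, and the invariant factors of ∂_1 are all 1, so H_0 = Z.
  H_1: rank ker ∂_1 − rank ∂_2 = (9 − 6) − 1 = 2, and the invariant factors of ∂_2 are all 1, so H_1 = Z^2.
  H_2: rank ker ∂_2 − rank ∂_3 = (1 − 1) − 0 = 0, and there is no ∂_3, so H_2 = 0.

As a check, the Euler characteristic is 7 − 9 + 1 = -1, which agrees with 1 − 2 + 0 = -1.

H_0 ≅ Z,  H_1 ≅ Z^2,  H_2 = 0.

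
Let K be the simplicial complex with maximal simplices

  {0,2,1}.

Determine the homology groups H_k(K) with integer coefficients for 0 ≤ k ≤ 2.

H_0 ≅ Z,  H_1 = 0,  H_2 = 0.

Order the vertices as 0 < 1 < 2. Listing each simplex with vertices in this order, K has dimension 2 with simplices:

  0-simplices (3): [0], [1], [2]
  1-simplices (3): [0,1], [0,2], [1,2]
  2-simplices (1): [0,1,2]

so the chain groups are C_0 ≅ Z^3, C_1 ≅ Z^3, C_2 ≅ Z^1.

∂_1: C_1 → C_0 sends each edge [p,q] (with p < q) to q − p. For instance
  ∂[0,1] = [1] − [0].
The resulting 3×3 matrix has rank 2, and its Smith normal form has invariant factors (1,1).

The boundary map ∂_2: C_2 → C_1 acts by ∂[p,q,r] = [q,r] − [p,r] + [p,q]. For instance
  ∂[0,1,2] = [1,2] − [0,2] + [0,1].
The resulting 3×1 matrix has rank 1, and its Smith normal form has invariant factors (1).

Reading off H_k = ker ∂_k / im ∂_{k+1}:

  H_0: rank C_0 − rank ∂_1 = 3 − 2 = 1, and the invariant factors of ∂_1 are all 1, so H_0 ≅ Z.
  H_1: rank ker ∂_1 − rank ∂_2 = (3 − 2) − 1 = 0, and the invariant factors of ∂_2 are all 1, so H_1 ≅ 0.
  H_2: rank ker ∂_2 − rank ∂_3 = (1 − 1) − 0 = 0, and there is no ∂_3, so H_2 ≅ 0.

(K is a triangulation of the 2-simplex.)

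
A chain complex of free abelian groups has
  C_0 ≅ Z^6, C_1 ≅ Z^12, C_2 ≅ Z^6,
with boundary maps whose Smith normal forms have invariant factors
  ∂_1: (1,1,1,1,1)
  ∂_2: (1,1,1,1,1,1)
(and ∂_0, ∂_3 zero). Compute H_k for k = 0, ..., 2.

H_0: b_0 = 6 − 0 − 5 = 1; torsion from ∂_1 factors > 1: none. So H_0 = Z.
H_1: b_1 = 12 − 5 − 6 = 1; torsion from ∂_2 factors > 1: none. So H_1 = Z.
H_2: b_2 = 6 − 6 − 0 = 0; torsion from ∂_3 factors > 1: none. So H_2 = 0.

H_0 = Z,  H_1 = Z,  H_2 = 0.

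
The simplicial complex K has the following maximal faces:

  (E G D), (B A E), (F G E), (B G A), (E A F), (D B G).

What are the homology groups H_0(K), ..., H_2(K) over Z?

Take the total order A < B < D < E < F < G on the vertex set. Then K (dimension 2) consists of the simplices:

  0-simplices (6): A, B, D, E, F, G
  1-simplices (12): AB, AE, AF, AG, BD, BE, BG, DE, DG, EF, EG, FG
  2-simplices (6): ABE, ABG, AEF, BDG, DEG, EFG

Hence C_0 ≅ Z^6, C_1 ≅ Z^12, C_2 ≅ Z^6.

∂_1: C_1 → C_0 is given by ∂[p,q] = [q] − [p].
This gives a 6×12 integer matrix of rank 5; reducing to Smith normal form yields diagonal entries (1,1,1,1,1).

∂_2: C_2 → C_1 acts by ∂[p,q,r] = [q,r] − [p,r] + [p,q]. For instance
  ∂DEG = EG − DG + DE,
  ∂BDG = DG − BG + BD.
As a 12×6 matrix over Z this has rank 6, with invariant factors (1,1,1,1,1,1).

From H_k ≅ ker(∂_k) / im(∂_{k+1}) we obtain:

  H_0: rank C_0 − rank ∂_1 = 6 − 5 = 1, and the invariant factors of ∂_1 are all 1, so H_0 ≅ Z.
  H_1: rank ker ∂_1 − rank ∂_2 = (12 − 5) − 6 = 1, and the invariant factors of ∂_2 are all 1, so H_1 ≅ Z.
  H_2: rank ker ∂_2 − rank ∂_3 = (6 − 6) − 0 = 0, and there is no ∂_3, so H_2 ≅ 0.

As a check, the Euler characteristic is 6 − 12 + 6 = 0, which agrees with 1 − 1 + 0 = 0.

H_0 ≅ Z,  H_1 ≅ Z,  H_2 = 0.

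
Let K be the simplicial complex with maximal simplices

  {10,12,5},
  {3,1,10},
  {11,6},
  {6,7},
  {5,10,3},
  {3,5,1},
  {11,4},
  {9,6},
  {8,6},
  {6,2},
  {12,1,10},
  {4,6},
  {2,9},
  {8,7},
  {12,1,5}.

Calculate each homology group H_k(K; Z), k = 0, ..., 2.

K has 12 vertices, 18 edges, 6 triangles.
rank ∂_0 = 0, rank ∂_1 = 10 ⇒ b_0 = 12 − 0 − 10 = 2; all invariant factors of ∂_1 are 1 so no torsion. So H_0 = Z^2.
rank ∂_1 = 10, rank ∂_2 = 5 ⇒ b_1 = 18 − 10 − 5 = 3; all invariant factors of ∂_2 are 1 so no torsion. So H_1 = Z^3.
rank ∂_2 = 5, rank ∂_3 = 0 ⇒ b_2 = 6 − 5 − 0 = 1. So H_2 = Z.

H_0 ≅ Z^2,  H_1 ≅ Z^3,  H_2 ≅ Z.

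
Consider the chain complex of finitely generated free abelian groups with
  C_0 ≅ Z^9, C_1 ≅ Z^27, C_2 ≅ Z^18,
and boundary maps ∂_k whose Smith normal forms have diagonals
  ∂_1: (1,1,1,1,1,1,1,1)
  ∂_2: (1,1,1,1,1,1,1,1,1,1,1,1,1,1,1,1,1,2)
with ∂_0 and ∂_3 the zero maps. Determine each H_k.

H_0: b_0 = 9 − 0 − 8 = 1; torsion from ∂_1 factors > 1: none. So H_0 = Z.
H_1: b_1 = 27 − 8 − 18 = 1; torsion from ∂_2 factors > 1: [2]. So H_1 = Z ⊕ Z_2.
H_2: b_2 = 18 − 18 − 0 = 0; torsion from ∂_3 factors > 1: none. So H_2 = 0.

H_0 = Z,  H_1 = Z ⊕ Z_2,  H_2 = 0.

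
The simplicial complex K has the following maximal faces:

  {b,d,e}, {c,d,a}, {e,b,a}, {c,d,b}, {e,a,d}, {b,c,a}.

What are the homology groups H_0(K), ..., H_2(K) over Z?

H_0 ≅ Z,  H_1 = 0,  H_2 ≅ Z.

Order the vertices as a < b < c < d < e. Listing each simplex with vertices in this order, K has dimension 2 with simplices:

  0-simplices (5): a, b, c, d, e
  1-simplices (9): ab, ac, ad, ae, bc, bd, be, cd, de
  2-simplices (6): abc, abe, acd, ade, bcd, bde

Hence C_0 ≅ Z^5, C_1 ≅ Z^9, C_2 ≅ Z^6.

Boundary ∂_1: C_1 → C_0 maps an edge to its endpoints' difference, ∂[p,q] = q − p.
The 5×9 boundary matrix has rank 4 and Smith normal form diag(1,1,1,1).

∂_2: C_2 → C_1 maps a triangle to the signed sum of its edges. For instance
  ∂bcd = cd − bd + bc,
  ∂abc = bc − ac + ab.
As a 9×6 matrix over Z this has rank 5, with invariant factors (1,1,1,1,1).

Reading off H_k = ker ∂_k / im ∂_{k+1}:

  H_0: rank C_0 − rank ∂_1 = 5 − 4 = 1, and the invariant factors of ∂_1 are all 1, so H_0 = Z.
  H_1: rank ker ∂_1 − rank ∂_2 = (9 − 4) − 5 = 0, and the invariant factors of ∂_2 are all 1, so H_1 = 0.
  H_2: rank ker ∂_2 − rank ∂_3 = (6 − 5) − 0 = 1, and there is no ∂_3, so H_2 = Z.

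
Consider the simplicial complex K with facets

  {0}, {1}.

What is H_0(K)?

H_0 ≅ Z^2.

Fix the vertex order 0 < 1 and write every simplex with vertices in increasing order. Then dim K = 0 and the simplices of K are:

  0-simplices (2): [0], [1]

Hence C_0 ≅ Z^2.

Reading off H_k = ker ∂_k / im ∂_{k+1}:

  H_0: rank C_0 − rank ∂_1 = 2 − 0 = 2, and there is no ∂_1, so H_0 ≅ Z^2.

(K is a triangulation of a set of 2 points.)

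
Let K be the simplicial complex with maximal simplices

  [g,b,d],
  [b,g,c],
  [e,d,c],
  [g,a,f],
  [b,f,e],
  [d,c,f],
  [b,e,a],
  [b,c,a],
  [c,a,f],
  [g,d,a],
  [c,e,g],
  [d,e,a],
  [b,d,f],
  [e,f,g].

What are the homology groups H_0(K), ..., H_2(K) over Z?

K has 7 vertices, 21 edges, 14 triangles.
rank ∂_0 = 0, rank ∂_1 = 6 ⇒ b_0 = 7 − 0 − 6 = 1; all invariant factors of ∂_1 are 1 so no torsion. So H_0 = Z.
rank ∂_1 = 6, rank ∂_2 = 13 ⇒ b_1 = 21 − 6 − 13 = 2; all invariant factors of ∂_2 are 1 so no torsion. So H_1 = Z^2.
rank ∂_2 = 13, rank ∂_3 = 0 ⇒ b_2 = 14 − 13 − 0 = 1. So H_2 = Z.

H_0 = Z,  H_1 = Z^2,  H_2 = Z.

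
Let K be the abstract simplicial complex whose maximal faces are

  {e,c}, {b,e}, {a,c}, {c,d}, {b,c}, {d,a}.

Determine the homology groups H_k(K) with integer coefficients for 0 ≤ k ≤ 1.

H_0 ≅ Z,  H_1 ≅ Z^2.

K has 5 vertices, 6 edges.
rank ∂_0 = 0, rank ∂_1 = 4 ⇒ b_0 = 5 − 0 − 4 = 1; all invariant factors of ∂_1 are 1 so no torsion. So H_0 = Z.
rank ∂_1 = 4, rank ∂_2 = 0 ⇒ b_1 = 6 − 4 − 0 = 2. So H_1 = Z^2.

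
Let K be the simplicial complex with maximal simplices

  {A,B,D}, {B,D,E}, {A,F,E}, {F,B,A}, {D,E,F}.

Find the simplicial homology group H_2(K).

Fix the vertex order A < B < D < E < F and write every simplex with vertices in increasing order. Then dim K = 2 and the simplices of K are:

  0-simplices (5): A, B, D, E, F
  1-simplices (10): AB, AD, AE, AF, BD, BE, BF, DE, DF, EF
  2-simplices (5): ABD, ABF, AEF, BDE, DEF

so the chain groups are C_0 ≅ Z^5, C_1 ≅ Z^10, C_2 ≅ Z^5.

The boundary map ∂_1: C_1 → C_0 is given by ∂[p,q] = [q] − [p].
This gives a 5×10 integer matrix of rank 4; reducing to Smith normal form yields diagonal entries (1,1,1,1).

Boundary ∂_2: C_2 → C_1 sends each 2-simplex [p,q,r] to [q,r] − [p,r] + [p,q]. For instance
  ∂ABD = BD − AD + AB,
  ∂DEF = EF − DF + DE.
This gives a 10×5 integer matrix of rank 5; reducing to Smith normal form yields diagonal entries (1,1,1,1,1).

From H_k ≅ ker(∂_k) / im(∂_{k+1}) we obtain:

  H_2: rank ker ∂_2 − rank ∂_3 = (5 − 5) − 0 = 0, and there is no ∂_3, so H_2 ≅ 0.

H_2 ≅ 0.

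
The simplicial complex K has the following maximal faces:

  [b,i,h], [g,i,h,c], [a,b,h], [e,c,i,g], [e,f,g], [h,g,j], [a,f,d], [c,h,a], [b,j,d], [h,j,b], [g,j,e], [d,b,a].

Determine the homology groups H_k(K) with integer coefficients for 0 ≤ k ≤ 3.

Take the total order a < b < c < d < e < f < g < h < i < j on the vertex set. Then K (dimension 3) consists of the simplices:

  0-simplices (10): a, b, c, d, e, f, g, h, i, j
  1-simplices (25): ab, ac, ad, af, ah, bd, bh, bi, bj, ce, cg, ch, ci, df, dj, ef, eg, ei, ej, fg, gh, gi, gj, hi, hj
  2-simplices (17): abd, abh, ach, adf, bdj, bhi, bhj, ceg, cei, cgh, cgi, chi, efg, egi, egj, ghi, ghj
  3-simplices (2): cegi, cghi

Hence C_0 ≅ Z^10, C_1 ≅ Z^25, C_2 ≅ Z^17, C_3 ≅ Z^2.

∂_1: C_1 → C_0 sends each edge [p,q] (with p < q) to q − p. For instance
  ∂ef = f − e.
This gives a 10×25 integer matrix of rank 9; reducing to Smith normal form yields diagonal entries (1,1,1,1,1,1,1,1,1).

Boundary ∂_2: C_2 → C_1 acts by ∂[p,q,r] = [q,r] − [p,r] + [p,q]. For instance
  ∂efg = fg − eg + ef,
  ∂bdj = dj − bj + bd.
As a 25×17 matrix over Z this has rank 15, with invariant factors (1,1,1,1,1,1,1,1,1,1,1,1,1,1,1).

Boundary ∂_3: C_3 → C_2 sends each 3-simplex σ to the alternating sum Σ_i (−1)^i (σ with its i-th vertex removed). For instance
  ∂cghi = ghi − chi + cgi − cgh,
  ∂cegi = egi − cgi + cei − ceg.
As a 17×2 matrix over Z this has rank 2, with invariant factors (1,1).

Reading off H_k = ker ∂_k / im ∂_{k+1}:

  H_0: rank C_0 − rank ∂_1 = 10 − 9 = 1, and the invariant factors of ∂_1 are all 1, so H_0 = Z.
  H_1: rank ker ∂_1 − rank ∂_2 = (25 − 9) − 15 = 1, and the invariant factors of ∂_2 are all 1, so H_1 = Z.
  H_2: rank ker ∂_2 − rank ∂_3 = (17 − 15) − 2 = 0, and the invariant factors of ∂_3 are all 1, so H_2 = 0.
  H_3: rank ker ∂_3 − rank ∂_4 = (2 − 2) − 0 = 0, and there is no ∂_4, so H_3 = 0.

H_0 ≅ Z,  H_1 ≅ Z,  H_2 = 0,  H_3 = 0.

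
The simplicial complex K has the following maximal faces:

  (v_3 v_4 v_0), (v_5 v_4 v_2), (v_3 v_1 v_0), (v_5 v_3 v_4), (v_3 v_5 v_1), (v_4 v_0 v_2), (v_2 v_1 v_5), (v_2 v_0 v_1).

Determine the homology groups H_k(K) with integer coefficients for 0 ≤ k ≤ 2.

H_0 = Z,  H_1 = 0,  H_2 = Z.

Fix the vertex order v_0 < v_1 < v_2 < v_3 < v_4 < v_5 and write every simplex with vertices in increasing order. Then dim K = 2 and the simplices of K are:

  0-simplices (6): [v_0], [v_1], [v_2], [v_3], [v_4], [v_5]
  1-simplices (12): [v_0,v_1], [v_0,v_2], [v_0,v_3], [v_0,v_4], [v_1,v_2], [v_1,v_3], [v_1,v_5], [v_2,v_4], [v_2,v_5], [v_3,v_4], [v_3,v_5], [v_4,v_5]
  2-simplices (8): [v_0,v_1,v_2], [v_0,v_1,v_3], [v_0,v_2,v_4], [v_0,v_3,v_4], [v_1,v_2,v_5], [v_1,v_3,v_5], [v_2,v_4,v_5], [v_3,v_4,v_5]

so the chain groups are C_0 ≅ Z^6, C_1 ≅ Z^12, C_2 ≅ Z^8.

Boundary ∂_1: C_1 → C_0 sends each edge [p,q] (with p < q) to q − p.
As a 6×12 matrix over Z this has rank 5, with invariant factors (1,1,1,1,1).

∂_2: C_2 → C_1 acts by ∂[p,q,r] = [q,r] − [p,r] + [p,q]. For instance
  ∂[v_0,v_2,v_4] = [v_2,v_4] − [v_0,v_4] + [v_0,v_2],
  ∂[v_0,v_3,v_4] = [v_3,v_4] − [v_0,v_4] + [v_0,v_3].
As a 12×8 matrix over Z this has rank 7, with invariant factors (1,1,1,1,1,1,1).

From H_k ≅ ker(∂_k) / im(∂_{k+1}) we obtain:

  H_0: rank C_0 − rank ∂_1 = 6 − 5 = 1, and the invariant factors of ∂_1 are all 1, so H_0 = Z.
  H_1: rank ker ∂_1 − rank ∂_2 = (12 − 5) − 7 = 0, and the invariant factors of ∂_2 are all 1, so H_1 = 0.
  H_2: rank ker ∂_2 − rank ∂_3 = (8 − 7) − 0 = 1, and there is no ∂_3, so H_2 = Z.

(K is a triangulation of the 2-sphere S^2.)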